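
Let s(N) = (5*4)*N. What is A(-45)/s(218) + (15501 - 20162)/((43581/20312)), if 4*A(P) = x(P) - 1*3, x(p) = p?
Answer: -103195043623/47503290 ≈ -2172.4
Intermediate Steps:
s(N) = 20*N
A(P) = -¾ + P/4 (A(P) = (P - 1*3)/4 = (P - 3)/4 = (-3 + P)/4 = -¾ + P/4)
A(-45)/s(218) + (15501 - 20162)/((43581/20312)) = (-¾ + (¼)*(-45))/((20*218)) + (15501 - 20162)/((43581/20312)) = (-¾ - 45/4)/4360 - 4661/(43581*(1/20312)) = -12*1/4360 - 4661/43581/20312 = -3/1090 - 4661*20312/43581 = -3/1090 - 94674232/43581 = -103195043623/47503290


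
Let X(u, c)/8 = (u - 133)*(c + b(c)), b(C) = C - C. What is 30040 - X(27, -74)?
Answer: -32712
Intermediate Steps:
b(C) = 0
X(u, c) = 8*c*(-133 + u) (X(u, c) = 8*((u - 133)*(c + 0)) = 8*((-133 + u)*c) = 8*(c*(-133 + u)) = 8*c*(-133 + u))
30040 - X(27, -74) = 30040 - 8*(-74)*(-133 + 27) = 30040 - 8*(-74)*(-106) = 30040 - 1*62752 = 30040 - 62752 = -32712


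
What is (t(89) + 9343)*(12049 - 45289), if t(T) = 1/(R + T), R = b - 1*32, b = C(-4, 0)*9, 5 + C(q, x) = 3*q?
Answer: -1242243895/4 ≈ -3.1056e+8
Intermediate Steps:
C(q, x) = -5 + 3*q
b = -153 (b = (-5 + 3*(-4))*9 = (-5 - 12)*9 = -17*9 = -153)
R = -185 (R = -153 - 1*32 = -153 - 32 = -185)
t(T) = 1/(-185 + T)
(t(89) + 9343)*(12049 - 45289) = (1/(-185 + 89) + 9343)*(12049 - 45289) = (1/(-96) + 9343)*(-33240) = (-1/96 + 9343)*(-33240) = (896927/96)*(-33240) = -1242243895/4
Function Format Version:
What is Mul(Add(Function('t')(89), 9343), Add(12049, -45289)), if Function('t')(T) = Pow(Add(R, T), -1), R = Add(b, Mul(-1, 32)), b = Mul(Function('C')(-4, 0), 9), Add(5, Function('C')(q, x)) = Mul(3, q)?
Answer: Rational(-1242243895, 4) ≈ -3.1056e+8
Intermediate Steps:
Function('C')(q, x) = Add(-5, Mul(3, q))
b = -153 (b = Mul(Add(-5, Mul(3, -4)), 9) = Mul(Add(-5, -12), 9) = Mul(-17, 9) = -153)
R = -185 (R = Add(-153, Mul(-1, 32)) = Add(-153, -32) = -185)
Function('t')(T) = Pow(Add(-185, T), -1)
Mul(Add(Function('t')(89), 9343), Add(12049, -45289)) = Mul(Add(Pow(Add(-185, 89), -1), 9343), Add(12049, -45289)) = Mul(Add(Pow(-96, -1), 9343), -33240) = Mul(Add(Rational(-1, 96), 9343), -33240) = Mul(Rational(896927, 96), -33240) = Rational(-1242243895, 4)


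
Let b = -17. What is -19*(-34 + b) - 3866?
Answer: -2897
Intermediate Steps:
-19*(-34 + b) - 3866 = -19*(-34 - 17) - 3866 = -19*(-51) - 3866 = 969 - 3866 = -2897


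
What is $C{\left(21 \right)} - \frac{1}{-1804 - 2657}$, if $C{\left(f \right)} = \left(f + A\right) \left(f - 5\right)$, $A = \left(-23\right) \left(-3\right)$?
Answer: $\frac{6423841}{4461} \approx 1440.0$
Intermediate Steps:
$A = 69$
$C{\left(f \right)} = \left(-5 + f\right) \left(69 + f\right)$ ($C{\left(f \right)} = \left(f + 69\right) \left(f - 5\right) = \left(69 + f\right) \left(-5 + f\right) = \left(-5 + f\right) \left(69 + f\right)$)
$C{\left(21 \right)} - \frac{1}{-1804 - 2657} = \left(-345 + 21^{2} + 64 \cdot 21\right) - \frac{1}{-1804 - 2657} = \left(-345 + 441 + 1344\right) - \frac{1}{-4461} = 1440 - - \frac{1}{4461} = 1440 + \frac{1}{4461} = \frac{6423841}{4461}$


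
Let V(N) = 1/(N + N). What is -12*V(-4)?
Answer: 3/2 ≈ 1.5000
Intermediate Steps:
V(N) = 1/(2*N)
-12*V(-4) = -6/(-4) = -6*(-1)/4 = -12*(-⅛) = 3/2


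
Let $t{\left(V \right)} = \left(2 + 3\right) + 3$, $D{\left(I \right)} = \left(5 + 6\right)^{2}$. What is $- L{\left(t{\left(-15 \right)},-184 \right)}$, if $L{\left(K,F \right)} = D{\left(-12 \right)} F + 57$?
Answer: $22207$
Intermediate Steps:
$D{\left(I \right)} = 121$ ($D{\left(I \right)} = 11^{2} = 121$)
$t{\left(V \right)} = 8$ ($t{\left(V \right)} = 5 + 3 = 8$)
$L{\left(K,F \right)} = 57 + 121 F$ ($L{\left(K,F \right)} = 121 F + 57 = 57 + 121 F$)
$- L{\left(t{\left(-15 \right)},-184 \right)} = - (57 + 121 \left(-184\right)) = - (57 - 22264) = \left(-1\right) \left(-22207\right) = 22207$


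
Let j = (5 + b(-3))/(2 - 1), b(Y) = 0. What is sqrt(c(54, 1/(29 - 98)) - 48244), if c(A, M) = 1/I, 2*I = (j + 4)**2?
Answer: I*sqrt(3907762)/9 ≈ 219.65*I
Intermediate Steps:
j = 5 (j = (5 + 0)/(2 - 1) = 5/1 = 5*1 = 5)
I = 81/2 (I = (5 + 4)**2/2 = (1/2)*9**2 = (1/2)*81 = 81/2 ≈ 40.500)
c(A, M) = 2/81 (c(A, M) = 1/(81/2) = 2/81)
sqrt(c(54, 1/(29 - 98)) - 48244) = sqrt(2/81 - 48244) = sqrt(-3907762/81) = I*sqrt(3907762)/9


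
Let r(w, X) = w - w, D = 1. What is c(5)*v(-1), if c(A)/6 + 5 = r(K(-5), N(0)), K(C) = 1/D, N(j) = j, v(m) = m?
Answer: 30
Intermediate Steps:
K(C) = 1 (K(C) = 1/1 = 1)
r(w, X) = 0
c(A) = -30 (c(A) = -30 + 6*0 = -30 + 0 = -30)
c(5)*v(-1) = -30*(-1) = 30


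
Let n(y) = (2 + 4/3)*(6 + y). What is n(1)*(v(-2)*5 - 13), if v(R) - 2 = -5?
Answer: -1960/3 ≈ -653.33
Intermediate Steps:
v(R) = -3 (v(R) = 2 - 5 = -3)
n(y) = 20 + 10*y/3 (n(y) = (2 + 4*(1/3))*(6 + y) = (2 + 4/3)*(6 + y) = 10*(6 + y)/3 = 20 + 10*y/3)
n(1)*(v(-2)*5 - 13) = (20 + (10/3)*1)*(-3*5 - 13) = (20 + 10/3)*(-15 - 13) = (70/3)*(-28) = -1960/3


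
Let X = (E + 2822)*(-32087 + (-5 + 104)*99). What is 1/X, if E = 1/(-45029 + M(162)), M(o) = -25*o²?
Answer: -63739/4008615310962 ≈ -1.5900e-8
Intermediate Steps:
E = -1/701129 (E = 1/(-45029 - 25*162²) = 1/(-45029 - 25*26244) = 1/(-45029 - 656100) = 1/(-701129) = -1/701129 ≈ -1.4263e-6)
X = -4008615310962/63739 (X = (-1/701129 + 2822)*(-32087 + (-5 + 104)*99) = 1978586037*(-32087 + 99*99)/701129 = 1978586037*(-32087 + 9801)/701129 = (1978586037/701129)*(-22286) = -4008615310962/63739 ≈ -6.2891e+7)
1/X = 1/(-4008615310962/63739) = -63739/4008615310962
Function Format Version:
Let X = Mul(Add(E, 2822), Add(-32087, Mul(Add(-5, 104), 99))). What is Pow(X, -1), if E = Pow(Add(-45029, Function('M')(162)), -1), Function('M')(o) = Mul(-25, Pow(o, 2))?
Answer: Rational(-63739, 4008615310962) ≈ -1.5900e-8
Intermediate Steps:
E = Rational(-1, 701129) (E = Pow(Add(-45029, Mul(-25, Pow(162, 2))), -1) = Pow(Add(-45029, Mul(-25, 26244)), -1) = Pow(Add(-45029, -656100), -1) = Pow(-701129, -1) = Rational(-1, 701129) ≈ -1.4263e-6)
X = Rational(-4008615310962, 63739) (X = Mul(Add(Rational(-1, 701129), 2822), Add(-32087, Mul(Add(-5, 104), 99))) = Mul(Rational(1978586037, 701129), Add(-32087, Mul(99, 99))) = Mul(Rational(1978586037, 701129), Add(-32087, 9801)) = Mul(Rational(1978586037, 701129), -22286) = Rational(-4008615310962, 63739) ≈ -6.2891e+7)
Pow(X, -1) = Pow(Rational(-4008615310962, 63739), -1) = Rational(-63739, 4008615310962)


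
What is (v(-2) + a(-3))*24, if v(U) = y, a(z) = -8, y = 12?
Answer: 96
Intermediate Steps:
v(U) = 12
(v(-2) + a(-3))*24 = (12 - 8)*24 = 4*24 = 96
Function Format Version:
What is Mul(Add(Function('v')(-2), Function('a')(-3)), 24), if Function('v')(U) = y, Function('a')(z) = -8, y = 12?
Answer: 96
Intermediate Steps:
Function('v')(U) = 12
Mul(Add(Function('v')(-2), Function('a')(-3)), 24) = Mul(Add(12, -8), 24) = Mul(4, 24) = 96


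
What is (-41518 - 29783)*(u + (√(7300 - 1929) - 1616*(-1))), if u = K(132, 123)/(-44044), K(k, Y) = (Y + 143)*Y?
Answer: -362323090299/3146 - 71301*√5371 ≈ -1.2039e+8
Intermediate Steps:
K(k, Y) = Y*(143 + Y) (K(k, Y) = (143 + Y)*Y = Y*(143 + Y))
u = -2337/3146 (u = (123*(143 + 123))/(-44044) = (123*266)*(-1/44044) = 32718*(-1/44044) = -2337/3146 ≈ -0.74285)
(-41518 - 29783)*(u + (√(7300 - 1929) - 1616*(-1))) = (-41518 - 29783)*(-2337/3146 + (√(7300 - 1929) - 1616*(-1))) = -71301*(-2337/3146 + (√5371 - 1*(-1616))) = -71301*(-2337/3146 + (√5371 + 1616)) = -71301*(-2337/3146 + (1616 + √5371)) = -71301*(5081599/3146 + √5371) = -362323090299/3146 - 71301*√5371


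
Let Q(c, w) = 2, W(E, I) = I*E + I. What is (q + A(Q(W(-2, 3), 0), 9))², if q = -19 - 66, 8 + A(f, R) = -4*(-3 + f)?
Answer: 7921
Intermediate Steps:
W(E, I) = I + E*I (W(E, I) = E*I + I = I + E*I)
A(f, R) = 4 - 4*f (A(f, R) = -8 - 4*(-3 + f) = -8 + (12 - 4*f) = 4 - 4*f)
q = -85
(q + A(Q(W(-2, 3), 0), 9))² = (-85 + (4 - 4*2))² = (-85 + (4 - 8))² = (-85 - 4)² = (-89)² = 7921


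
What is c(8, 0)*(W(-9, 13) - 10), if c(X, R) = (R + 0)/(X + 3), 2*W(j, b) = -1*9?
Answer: 0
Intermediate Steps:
W(j, b) = -9/2 (W(j, b) = (-1*9)/2 = (½)*(-9) = -9/2)
c(X, R) = R/(3 + X)
c(8, 0)*(W(-9, 13) - 10) = (0/(3 + 8))*(-9/2 - 10) = (0/11)*(-29/2) = (0*(1/11))*(-29/2) = 0*(-29/2) = 0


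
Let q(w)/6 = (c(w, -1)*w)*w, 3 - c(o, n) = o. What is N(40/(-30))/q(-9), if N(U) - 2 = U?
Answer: 1/8748 ≈ 0.00011431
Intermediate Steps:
N(U) = 2 + U
c(o, n) = 3 - o
q(w) = 6*w**2*(3 - w) (q(w) = 6*(((3 - w)*w)*w) = 6*((w*(3 - w))*w) = 6*(w**2*(3 - w)) = 6*w**2*(3 - w))
N(40/(-30))/q(-9) = (2 + 40/(-30))/((6*(-9)**2*(3 - 1*(-9)))) = (2 + 40*(-1/30))/((6*81*(3 + 9))) = (2 - 4/3)/((6*81*12)) = (2/3)/5832 = (2/3)*(1/5832) = 1/8748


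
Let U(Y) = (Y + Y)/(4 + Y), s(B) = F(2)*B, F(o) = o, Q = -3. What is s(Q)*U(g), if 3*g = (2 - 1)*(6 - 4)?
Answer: -12/7 ≈ -1.7143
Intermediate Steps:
s(B) = 2*B
g = 2/3 (g = ((2 - 1)*(6 - 4))/3 = (1*2)/3 = (1/3)*2 = 2/3 ≈ 0.66667)
U(Y) = 2*Y/(4 + Y) (U(Y) = (2*Y)/(4 + Y) = 2*Y/(4 + Y))
s(Q)*U(g) = (2*(-3))*(2*(2/3)/(4 + 2/3)) = -12*2/(3*14/3) = -12*2*3/(3*14) = -6*2/7 = -12/7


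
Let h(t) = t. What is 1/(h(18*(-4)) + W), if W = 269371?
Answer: 1/269299 ≈ 3.7133e-6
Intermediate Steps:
1/(h(18*(-4)) + W) = 1/(18*(-4) + 269371) = 1/(-72 + 269371) = 1/269299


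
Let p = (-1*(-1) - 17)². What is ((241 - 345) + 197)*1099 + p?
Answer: 102463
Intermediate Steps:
p = 256 (p = (1 - 17)² = (-16)² = 256)
((241 - 345) + 197)*1099 + p = ((241 - 345) + 197)*1099 + 256 = (-104 + 197)*1099 + 256 = 93*1099 + 256 = 102207 + 256 = 102463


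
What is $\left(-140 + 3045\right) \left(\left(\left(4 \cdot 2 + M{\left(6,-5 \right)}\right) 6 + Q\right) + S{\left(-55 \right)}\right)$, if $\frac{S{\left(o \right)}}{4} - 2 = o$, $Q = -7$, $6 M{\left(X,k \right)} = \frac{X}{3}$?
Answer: $-490945$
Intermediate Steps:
$M{\left(X,k \right)} = \frac{X}{18}$ ($M{\left(X,k \right)} = \frac{X \frac{1}{3}}{6} = \frac{\frac{1}{3} X}{6} = \frac{X}{18}$)
$S{\left(o \right)} = 8 + 4 o$
$\left(-140 + 3045\right) \left(\left(\left(4 \cdot 2 + M{\left(6,-5 \right)}\right) 6 + Q\right) + S{\left(-55 \right)}\right) = \left(-140 + 3045\right) \left(\left(\left(4 \cdot 2 + \frac{1}{18} \cdot 6\right) 6 - 7\right) + \left(8 + 4 \left(-55\right)\right)\right) = 2905 \left(\left(\left(8 + \frac{1}{3}\right) 6 - 7\right) + \left(8 - 220\right)\right) = 2905 \left(\left(\frac{25}{3} \cdot 6 - 7\right) - 212\right) = 2905 \left(\left(50 - 7\right) - 212\right) = 2905 \left(43 - 212\right) = 2905 \left(-169\right) = -490945$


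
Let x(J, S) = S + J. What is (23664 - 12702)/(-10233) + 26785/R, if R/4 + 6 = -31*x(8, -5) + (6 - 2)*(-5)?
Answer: -10344771/180404 ≈ -57.342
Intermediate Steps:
x(J, S) = J + S
R = -476 (R = -24 + 4*(-31*(8 - 5) + (6 - 2)*(-5)) = -24 + 4*(-31*3 + 4*(-5)) = -24 + 4*(-93 - 20) = -24 + 4*(-113) = -24 - 452 = -476)
(23664 - 12702)/(-10233) + 26785/R = (23664 - 12702)/(-10233) + 26785/(-476) = 10962*(-1/10233) + 26785*(-1/476) = -406/379 - 26785/476 = -10344771/180404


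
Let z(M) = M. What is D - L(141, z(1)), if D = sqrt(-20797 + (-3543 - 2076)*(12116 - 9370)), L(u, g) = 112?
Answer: -112 + I*sqrt(15450571) ≈ -112.0 + 3930.7*I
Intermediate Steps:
D = I*sqrt(15450571) (D = sqrt(-20797 - 5619*2746) = sqrt(-20797 - 15429774) = sqrt(-15450571) = I*sqrt(15450571) ≈ 3930.7*I)
D - L(141, z(1)) = I*sqrt(15450571) - 1*112 = I*sqrt(15450571) - 112 = -112 + I*sqrt(15450571)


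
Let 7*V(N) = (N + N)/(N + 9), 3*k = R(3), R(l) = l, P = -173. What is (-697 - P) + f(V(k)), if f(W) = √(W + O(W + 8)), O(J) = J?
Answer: -524 + √9870/35 ≈ -521.16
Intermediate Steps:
k = 1 (k = (⅓)*3 = 1)
V(N) = 2*N/(7*(9 + N)) (V(N) = ((N + N)/(N + 9))/7 = ((2*N)/(9 + N))/7 = (2*N/(9 + N))/7 = 2*N/(7*(9 + N)))
f(W) = √(8 + 2*W) (f(W) = √(W + (W + 8)) = √(W + (8 + W)) = √(8 + 2*W))
(-697 - P) + f(V(k)) = (-697 - 1*(-173)) + √(8 + 2*((2/7)*1/(9 + 1))) = (-697 + 173) + √(8 + 2*((2/7)*1/10)) = -524 + √(8 + 2*((2/7)*1*(⅒))) = -524 + √(8 + 2*(1/35)) = -524 + √(8 + 2/35) = -524 + √(282/35) = -524 + √9870/35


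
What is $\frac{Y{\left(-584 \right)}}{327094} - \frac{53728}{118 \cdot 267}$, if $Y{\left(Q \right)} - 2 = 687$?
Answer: $- \frac{8776199399}{5152711782} \approx -1.7032$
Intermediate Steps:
$Y{\left(Q \right)} = 689$ ($Y{\left(Q \right)} = 2 + 687 = 689$)
$\frac{Y{\left(-584 \right)}}{327094} - \frac{53728}{118 \cdot 267} = \frac{689}{327094} - \frac{53728}{118 \cdot 267} = 689 \cdot \frac{1}{327094} - \frac{53728}{31506} = \frac{689}{327094} - \frac{26864}{15753} = - \frac{8776199399}{5152711782}$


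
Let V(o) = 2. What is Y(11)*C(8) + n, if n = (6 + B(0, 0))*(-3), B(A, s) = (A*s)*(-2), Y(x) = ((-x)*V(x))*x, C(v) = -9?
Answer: 2160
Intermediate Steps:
Y(x) = -2*x² (Y(x) = (-x*2)*x = (-2*x)*x = -2*x²)
B(A, s) = -2*A*s
n = -18 (n = (6 - 2*0*0)*(-3) = (6 + 0)*(-3) = 6*(-3) = -18)
Y(11)*C(8) + n = -2*11²*(-9) - 18 = -2*121*(-9) - 18 = -242*(-9) - 18 = 2178 - 18 = 2160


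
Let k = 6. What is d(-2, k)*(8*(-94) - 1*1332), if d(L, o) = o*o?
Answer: -75024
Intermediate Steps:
d(L, o) = o²
d(-2, k)*(8*(-94) - 1*1332) = 6²*(8*(-94) - 1*1332) = 36*(-752 - 1332) = 36*(-2084) = -75024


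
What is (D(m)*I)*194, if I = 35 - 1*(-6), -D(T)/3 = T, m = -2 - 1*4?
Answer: 143172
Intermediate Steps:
m = -6 (m = -2 - 4 = -6)
D(T) = -3*T
I = 41 (I = 35 + 6 = 41)
(D(m)*I)*194 = (-3*(-6)*41)*194 = (18*41)*194 = 738*194 = 143172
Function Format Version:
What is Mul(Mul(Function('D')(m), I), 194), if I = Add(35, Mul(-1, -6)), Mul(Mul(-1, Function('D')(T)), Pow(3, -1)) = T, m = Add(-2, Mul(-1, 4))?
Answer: 143172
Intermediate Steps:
m = -6 (m = Add(-2, -4) = -6)
Function('D')(T) = Mul(-3, T)
I = 41 (I = Add(35, 6) = 41)
Mul(Mul(Function('D')(m), I), 194) = Mul(Mul(Mul(-3, -6), 41), 194) = Mul(Mul(18, 41), 194) = Mul(738, 194) = 143172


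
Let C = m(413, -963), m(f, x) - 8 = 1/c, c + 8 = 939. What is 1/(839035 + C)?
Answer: 931/781149034 ≈ 1.1918e-6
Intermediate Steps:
c = 931 (c = -8 + 939 = 931)
m(f, x) = 7449/931 (m(f, x) = 8 + 1/931 = 7449/931)
C = 7449/931 ≈ 8.0011
1/(839035 + C) = 1/(839035 + 7449/931) = 1/(781149034/931) = 931/781149034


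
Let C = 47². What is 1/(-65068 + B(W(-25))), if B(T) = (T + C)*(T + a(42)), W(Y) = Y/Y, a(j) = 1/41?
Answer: -41/2574968 ≈ -1.5923e-5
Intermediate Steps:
a(j) = 1/41
C = 2209
W(Y) = 1
B(T) = (2209 + T)*(1/41 + T) (B(T) = (T + 2209)*(T + 1/41) = (2209 + T)*(1/41 + T))
1/(-65068 + B(W(-25))) = 1/(-65068 + (2209/41 + 1² + (90570/41)*1)) = 1/(-65068 + (2209/41 + 1 + 90570/41)) = 1/(-65068 + 92820/41) = 1/(-2574968/41) = -41/2574968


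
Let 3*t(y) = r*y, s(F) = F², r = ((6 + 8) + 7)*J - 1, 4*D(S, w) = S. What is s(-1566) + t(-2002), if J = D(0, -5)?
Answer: 7359070/3 ≈ 2.4530e+6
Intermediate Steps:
D(S, w) = S/4
J = 0 (J = (¼)*0 = 0)
r = -1 (r = ((6 + 8) + 7)*0 - 1 = (14 + 7)*0 - 1 = 21*0 - 1 = 0 - 1 = -1)
t(y) = -y/3 (t(y) = (-y)/3 = -y/3)
s(-1566) + t(-2002) = (-1566)² - ⅓*(-2002) = 2452356 + 2002/3 = 7359070/3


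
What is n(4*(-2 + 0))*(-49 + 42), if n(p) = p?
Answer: 56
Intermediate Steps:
n(4*(-2 + 0))*(-49 + 42) = (4*(-2 + 0))*(-49 + 42) = (4*(-2))*(-7) = -8*(-7) = 56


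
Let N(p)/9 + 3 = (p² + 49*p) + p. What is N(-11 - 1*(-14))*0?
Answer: 0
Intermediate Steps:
N(p) = -27 + 9*p² + 450*p (N(p) = -27 + 9*((p² + 49*p) + p) = -27 + 9*(p² + 50*p) = -27 + (9*p² + 450*p) = -27 + 9*p² + 450*p)
N(-11 - 1*(-14))*0 = (-27 + 9*(-11 - 1*(-14))² + 450*(-11 - 1*(-14)))*0 = (-27 + 9*(-11 + 14)² + 450*(-11 + 14))*0 = (-27 + 9*3² + 450*3)*0 = (-27 + 9*9 + 1350)*0 = (-27 + 81 + 1350)*0 = 1404*0 = 0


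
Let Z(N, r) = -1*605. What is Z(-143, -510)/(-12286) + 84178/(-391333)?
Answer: -797454443/4807917238 ≈ -0.16586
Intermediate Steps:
Z(N, r) = -605
Z(-143, -510)/(-12286) + 84178/(-391333) = -605/(-12286) + 84178/(-391333) = -605*(-1/12286) + 84178*(-1/391333) = 605/12286 - 84178/391333 = -797454443/4807917238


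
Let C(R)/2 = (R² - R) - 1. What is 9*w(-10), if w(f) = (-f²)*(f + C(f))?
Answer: -187200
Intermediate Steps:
C(R) = -2 - 2*R + 2*R² (C(R) = 2*((R² - R) - 1) = 2*(-1 + R² - R) = -2 - 2*R + 2*R²)
w(f) = -f²*(-2 - f + 2*f²) (w(f) = (-f²)*(f + (-2 - 2*f + 2*f²)) = (-f²)*(-2 - f + 2*f²) = -f²*(-2 - f + 2*f²))
9*w(-10) = 9*((-10)²*(2 - 10 - 2*(-10)²)) = 9*(100*(2 - 10 - 2*100)) = 9*(100*(2 - 10 - 200)) = 9*(100*(-208)) = 9*(-20800) = -187200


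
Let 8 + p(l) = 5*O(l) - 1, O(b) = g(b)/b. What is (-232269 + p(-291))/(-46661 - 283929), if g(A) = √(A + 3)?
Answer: 116139/165295 + 2*I*√2/3206723 ≈ 0.70262 + 8.8203e-7*I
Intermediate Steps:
g(A) = √(3 + A)
O(b) = √(3 + b)/b
p(l) = -9 + 5*√(3 + l)/l (p(l) = -8 + (5*(√(3 + l)/l) - 1) = -8 + (5*√(3 + l)/l - 1) = -8 + (-1 + 5*√(3 + l)/l) = -9 + 5*√(3 + l)/l)
(-232269 + p(-291))/(-46661 - 283929) = (-232269 + (-9 + 5*√(3 - 291)/(-291)))/(-46661 - 283929) = (-232269 + (-9 + 5*(-1/291)*√(-288)))/(-330590) = (-232269 + (-9 + 5*(-1/291)*(12*I*√2)))*(-1/330590) = (-232269 + (-9 - 20*I*√2/97))*(-1/330590) = (-232278 - 20*I*√2/97)*(-1/330590) = 116139/165295 + 2*I*√2/3206723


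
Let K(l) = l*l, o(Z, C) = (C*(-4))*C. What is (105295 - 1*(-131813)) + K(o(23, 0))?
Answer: 237108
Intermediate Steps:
o(Z, C) = -4*C² (o(Z, C) = (-4*C)*C = -4*C²)
K(l) = l²
(105295 - 1*(-131813)) + K(o(23, 0)) = (105295 - 1*(-131813)) + (-4*0²)² = (105295 + 131813) + (-4*0)² = 237108 + 0² = 237108 + 0 = 237108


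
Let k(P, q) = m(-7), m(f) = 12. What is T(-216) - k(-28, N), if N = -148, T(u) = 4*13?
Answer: 40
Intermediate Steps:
T(u) = 52
k(P, q) = 12
T(-216) - k(-28, N) = 52 - 1*12 = 52 - 12 = 40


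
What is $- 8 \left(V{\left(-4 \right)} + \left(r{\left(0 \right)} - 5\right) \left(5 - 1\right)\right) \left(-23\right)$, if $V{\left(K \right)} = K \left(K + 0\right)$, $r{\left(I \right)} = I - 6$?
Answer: $-5152$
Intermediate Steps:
$r{\left(I \right)} = -6 + I$ ($r{\left(I \right)} = I - 6 = -6 + I$)
$V{\left(K \right)} = K^{2}$ ($V{\left(K \right)} = K K = K^{2}$)
$- 8 \left(V{\left(-4 \right)} + \left(r{\left(0 \right)} - 5\right) \left(5 - 1\right)\right) \left(-23\right) = - 8 \left(\left(-4\right)^{2} + \left(\left(-6 + 0\right) - 5\right) \left(5 - 1\right)\right) \left(-23\right) = - 8 \left(16 + \left(-6 - 5\right) 4\right) \left(-23\right) = - 8 \left(16 - 44\right) \left(-23\right) = \left(-8\right) \left(-28\right) \left(-23\right) = 224 \left(-23\right) = -5152$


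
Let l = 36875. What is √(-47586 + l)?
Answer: I*√10711 ≈ 103.49*I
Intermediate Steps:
√(-47586 + l) = √(-47586 + 36875) = √(-10711) = I*√10711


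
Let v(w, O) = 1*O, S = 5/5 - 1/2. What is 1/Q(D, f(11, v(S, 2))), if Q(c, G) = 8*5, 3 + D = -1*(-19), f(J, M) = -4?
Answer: 1/40 ≈ 0.025000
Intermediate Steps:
S = ½ (S = 5*(⅕) - 1*½ = 1 - ½ = ½ ≈ 0.50000)
v(w, O) = O
D = 16 (D = -3 - 1*(-19) = -3 + 19 = 16)
Q(c, G) = 40
1/Q(D, f(11, v(S, 2))) = 1/40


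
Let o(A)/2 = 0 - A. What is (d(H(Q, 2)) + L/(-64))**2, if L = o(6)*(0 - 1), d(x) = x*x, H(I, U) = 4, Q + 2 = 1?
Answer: 64009/256 ≈ 250.04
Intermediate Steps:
Q = -1 (Q = -2 + 1 = -1)
o(A) = -2*A (o(A) = 2*(0 - A) = 2*(-A) = -2*A)
d(x) = x**2
L = 12 (L = (-2*6)*(0 - 1) = -12*(-1) = 12)
(d(H(Q, 2)) + L/(-64))**2 = (4**2 + 12/(-64))**2 = (16 + 12*(-1/64))**2 = (16 - 3/16)**2 = (253/16)**2 = 64009/256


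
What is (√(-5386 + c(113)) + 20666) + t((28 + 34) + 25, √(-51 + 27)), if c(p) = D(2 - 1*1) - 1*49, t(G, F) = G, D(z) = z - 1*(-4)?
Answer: 20753 + I*√5430 ≈ 20753.0 + 73.688*I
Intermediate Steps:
D(z) = 4 + z (D(z) = z + 4 = 4 + z)
c(p) = -44 (c(p) = (4 + (2 - 1*1)) - 1*49 = (4 + (2 - 1)) - 49 = (4 + 1) - 49 = 5 - 49 = -44)
(√(-5386 + c(113)) + 20666) + t((28 + 34) + 25, √(-51 + 27)) = (√(-5386 - 44) + 20666) + ((28 + 34) + 25) = (√(-5430) + 20666) + (62 + 25) = (I*√5430 + 20666) + 87 = (20666 + I*√5430) + 87 = 20753 + I*√5430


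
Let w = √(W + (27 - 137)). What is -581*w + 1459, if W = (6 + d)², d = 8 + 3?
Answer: 1459 - 581*√179 ≈ -6314.3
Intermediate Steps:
d = 11
W = 289 (W = (6 + 11)² = 17² = 289)
w = √179 (w = √(289 + (27 - 137)) = √(289 - 110) = √179 ≈ 13.379)
-581*w + 1459 = -581*√179 + 1459 = 1459 - 581*√179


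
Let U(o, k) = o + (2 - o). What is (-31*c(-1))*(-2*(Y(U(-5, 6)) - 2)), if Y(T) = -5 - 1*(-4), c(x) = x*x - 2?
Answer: 186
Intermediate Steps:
c(x) = -2 + x² (c(x) = x² - 2 = -2 + x²)
U(o, k) = 2
Y(T) = -1 (Y(T) = -5 + 4 = -1)
(-31*c(-1))*(-2*(Y(U(-5, 6)) - 2)) = (-31*(-2 + (-1)²))*(-2*(-1 - 2)) = (-31*(-2 + 1))*(-2*(-3)) = -31*(-1)*6 = 31*6 = 186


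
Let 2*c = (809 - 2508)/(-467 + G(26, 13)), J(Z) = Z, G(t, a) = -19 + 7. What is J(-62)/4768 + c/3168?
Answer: -5627053/452206656 ≈ -0.012444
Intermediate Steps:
G(t, a) = -12
c = 1699/958 (c = ((809 - 2508)/(-467 - 12))/2 = (-1699/(-479))/2 = (-1699*(-1/479))/2 = (½)*(1699/479) = 1699/958 ≈ 1.7735)
J(-62)/4768 + c/3168 = -62/4768 + (1699/958)/3168 = -62*1/4768 + (1699/958)*(1/3168) = -31/2384 + 1699/3034944 = -5627053/452206656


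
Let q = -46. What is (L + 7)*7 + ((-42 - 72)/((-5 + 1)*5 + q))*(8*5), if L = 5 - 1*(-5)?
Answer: 2069/11 ≈ 188.09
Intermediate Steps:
L = 10 (L = 5 + 5 = 10)
(L + 7)*7 + ((-42 - 72)/((-5 + 1)*5 + q))*(8*5) = (10 + 7)*7 + ((-42 - 72)/((-5 + 1)*5 - 46))*(8*5) = 17*7 - 114/(-4*5 - 46)*40 = 119 - 114/(-20 - 46)*40 = 119 - 114/(-66)*40 = 119 - 114*(-1/66)*40 = 119 + (19/11)*40 = 119 + 760/11 = 2069/11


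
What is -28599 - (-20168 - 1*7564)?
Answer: -867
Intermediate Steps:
-28599 - (-20168 - 1*7564) = -28599 - (-20168 - 7564) = -28599 - 1*(-27732) = -28599 + 27732 = -867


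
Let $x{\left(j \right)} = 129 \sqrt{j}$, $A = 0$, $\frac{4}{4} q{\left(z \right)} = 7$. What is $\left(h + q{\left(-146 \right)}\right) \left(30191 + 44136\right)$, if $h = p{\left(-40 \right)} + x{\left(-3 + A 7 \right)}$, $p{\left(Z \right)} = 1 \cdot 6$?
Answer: $966251 + 9588183 i \sqrt{3} \approx 9.6625 \cdot 10^{5} + 1.6607 \cdot 10^{7} i$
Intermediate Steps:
$q{\left(z \right)} = 7$
$p{\left(Z \right)} = 6$
$h = 6 + 129 i \sqrt{3}$ ($h = 6 + 129 \sqrt{-3 + 0 \cdot 7} = 6 + 129 \sqrt{-3 + 0} = 6 + 129 \sqrt{-3} = 6 + 129 i \sqrt{3} \approx 6.0 + 223.43 i$)
$\left(h + q{\left(-146 \right)}\right) \left(30191 + 44136\right) = \left(\left(6 + 129 i \sqrt{3}\right) + 7\right) \left(30191 + 44136\right) = \left(13 + 129 i \sqrt{3}\right) 74327 = 966251 + 9588183 i \sqrt{3}$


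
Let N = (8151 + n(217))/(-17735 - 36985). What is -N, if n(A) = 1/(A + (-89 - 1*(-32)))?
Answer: 1304161/8755200 ≈ 0.14896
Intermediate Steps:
n(A) = 1/(-57 + A) (n(A) = 1/(A + (-89 + 32)) = 1/(A - 57) = 1/(-57 + A))
N = -1304161/8755200 (N = (8151 + 1/(-57 + 217))/(-17735 - 36985) = (8151 + 1/160)/(-54720) = (8151 + 1/160)*(-1/54720) = (1304161/160)*(-1/54720) = -1304161/8755200 ≈ -0.14896)
-N = -1*(-1304161/8755200) = 1304161/8755200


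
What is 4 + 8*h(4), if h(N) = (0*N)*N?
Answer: 4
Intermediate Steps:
h(N) = 0 (h(N) = 0*N = 0)
4 + 8*h(4) = 4 + 8*0 = 4 + 0 = 4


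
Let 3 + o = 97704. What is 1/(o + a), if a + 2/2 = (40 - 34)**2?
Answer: 1/97736 ≈ 1.0232e-5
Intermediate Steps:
o = 97701 (o = -3 + 97704 = 97701)
a = 35 (a = -1 + (40 - 34)**2 = -1 + 6**2 = -1 + 36 = 35)
1/(o + a) = 1/(97701 + 35) = 1/97736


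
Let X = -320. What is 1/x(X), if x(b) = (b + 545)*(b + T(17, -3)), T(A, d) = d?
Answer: -1/72675 ≈ -1.3760e-5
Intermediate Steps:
x(b) = (-3 + b)*(545 + b) (x(b) = (b + 545)*(b - 3) = (545 + b)*(-3 + b) = (-3 + b)*(545 + b))
1/x(X) = 1/(-1635 + (-320)² + 542*(-320)) = 1/(-1635 + 102400 - 173440) = 1/(-72675) = -1/72675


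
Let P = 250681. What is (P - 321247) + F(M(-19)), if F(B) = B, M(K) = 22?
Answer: -70544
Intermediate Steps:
(P - 321247) + F(M(-19)) = (250681 - 321247) + 22 = -70566 + 22 = -70544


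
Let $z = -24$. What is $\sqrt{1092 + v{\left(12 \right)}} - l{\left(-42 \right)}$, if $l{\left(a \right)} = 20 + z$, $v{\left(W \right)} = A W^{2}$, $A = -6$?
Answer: $4 + 2 \sqrt{57} \approx 19.1$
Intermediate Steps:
$v{\left(W \right)} = - 6 W^{2}$
$l{\left(a \right)} = -4$ ($l{\left(a \right)} = 20 - 24 = -4$)
$\sqrt{1092 + v{\left(12 \right)}} - l{\left(-42 \right)} = \sqrt{1092 - 6 \cdot 12^{2}} - -4 = \sqrt{1092 - 864} + 4 = \sqrt{228} + 4 = 2 \sqrt{57} + 4 = 4 + 2 \sqrt{57}$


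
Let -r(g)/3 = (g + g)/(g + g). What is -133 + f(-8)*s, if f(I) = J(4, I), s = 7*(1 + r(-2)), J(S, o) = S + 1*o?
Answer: -77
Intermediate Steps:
J(S, o) = S + o
r(g) = -3 (r(g) = -3*(g + g)/(g + g) = -3*2*g/(2*g) = -3*2*g*1/(2*g) = -3*1 = -3)
s = -14 (s = 7*(1 - 3) = 7*(-2) = -14)
f(I) = 4 + I
-133 + f(-8)*s = -133 + (4 - 8)*(-14) = -133 - 4*(-14) = -133 + 56 = -77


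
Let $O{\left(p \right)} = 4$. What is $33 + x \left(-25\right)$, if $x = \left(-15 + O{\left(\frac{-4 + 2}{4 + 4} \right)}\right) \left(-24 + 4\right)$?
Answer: $-5467$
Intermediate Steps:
$x = 220$ ($x = \left(-15 + 4\right) \left(-24 + 4\right) = \left(-11\right) \left(-20\right) = 220$)
$33 + x \left(-25\right) = 33 + 220 \left(-25\right) = 33 - 5500 = -5467$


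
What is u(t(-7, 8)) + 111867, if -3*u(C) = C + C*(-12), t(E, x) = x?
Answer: 335689/3 ≈ 1.1190e+5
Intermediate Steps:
u(C) = 11*C/3 (u(C) = -(C + C*(-12))/3 = -(C - 12*C)/3 = -(-11)*C/3 = 11*C/3)
u(t(-7, 8)) + 111867 = (11/3)*8 + 111867 = 88/3 + 111867 = 335689/3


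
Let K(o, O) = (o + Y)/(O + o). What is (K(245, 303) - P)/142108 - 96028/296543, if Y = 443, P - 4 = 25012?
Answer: -721452083537/1443333793057 ≈ -0.49985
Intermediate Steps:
P = 25016 (P = 4 + 25012 = 25016)
K(o, O) = (443 + o)/(O + o) (K(o, O) = (o + 443)/(O + o) = (443 + o)/(O + o))
(K(245, 303) - P)/142108 - 96028/296543 = ((443 + 245)/(303 + 245) - 1*25016)/142108 - 96028/296543 = (688/548 - 25016)*(1/142108) - 96028*1/296543 = ((1/548)*688 - 25016)*(1/142108) - 96028/296543 = (172/137 - 25016)*(1/142108) - 96028/296543 = -3427020/137*1/142108 - 96028/296543 = -856755/4867199 - 96028/296543 = -721452083537/1443333793057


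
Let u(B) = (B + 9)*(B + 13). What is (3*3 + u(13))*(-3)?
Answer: -1743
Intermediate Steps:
u(B) = (9 + B)*(13 + B)
(3*3 + u(13))*(-3) = (3*3 + (117 + 13**2 + 22*13))*(-3) = (9 + (117 + 169 + 286))*(-3) = (9 + 572)*(-3) = 581*(-3) = -1743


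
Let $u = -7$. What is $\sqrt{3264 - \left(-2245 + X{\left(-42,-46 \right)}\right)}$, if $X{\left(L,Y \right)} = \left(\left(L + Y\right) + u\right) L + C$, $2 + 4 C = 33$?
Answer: $\frac{\sqrt{6045}}{2} \approx 38.875$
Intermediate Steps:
$C = \frac{31}{4}$ ($C = - \frac{1}{2} + \frac{1}{4} \cdot 33 = - \frac{1}{2} + \frac{33}{4} = \frac{31}{4} \approx 7.75$)
$X{\left(L,Y \right)} = \frac{31}{4} + L \left(-7 + L + Y\right)$ ($X{\left(L,Y \right)} = \left(\left(L + Y\right) - 7\right) L + \frac{31}{4} = \left(-7 + L + Y\right) L + \frac{31}{4} = L \left(-7 + L + Y\right) + \frac{31}{4} = \frac{31}{4} + L \left(-7 + L + Y\right)$)
$\sqrt{3264 - \left(-2245 + X{\left(-42,-46 \right)}\right)} = \sqrt{3264 - \left(- \frac{1893}{4} + 294 + 1932\right)} = \sqrt{3264 + \left(2245 - \left(\frac{31}{4} + 1764 + 294 + 1932\right)\right)} = \sqrt{3264 + \left(2245 - \frac{15991}{4}\right)} = \sqrt{3264 - \frac{7011}{4}} = \sqrt{\frac{6045}{4}} = \frac{\sqrt{6045}}{2}$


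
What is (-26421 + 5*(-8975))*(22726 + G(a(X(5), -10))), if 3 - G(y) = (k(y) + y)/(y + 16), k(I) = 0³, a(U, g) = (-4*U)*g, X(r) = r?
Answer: -43751360768/27 ≈ -1.6204e+9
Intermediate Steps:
a(U, g) = -4*U*g
k(I) = 0
G(y) = 3 - y/(16 + y) (G(y) = 3 - (0 + y)/(y + 16) = 3 - y/(16 + y))
(-26421 + 5*(-8975))*(22726 + G(a(X(5), -10))) = (-26421 + 5*(-8975))*(22726 + 2*(24 - 4*5*(-10))/(16 - 4*5*(-10))) = (-26421 - 44875)*(22726 + 2*(24 + 200)/(16 + 200)) = -71296*(22726 + 2*224/216) = -71296*(22726 + 2*(1/216)*224) = -71296*(22726 + 56/27) = -71296*613658/27 = -43751360768/27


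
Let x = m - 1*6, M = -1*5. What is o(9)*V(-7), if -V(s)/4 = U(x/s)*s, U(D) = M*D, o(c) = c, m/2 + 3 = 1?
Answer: -1800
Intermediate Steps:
m = -4 (m = -6 + 2*1 = -6 + 2 = -4)
M = -5
x = -10 (x = -4 - 1*6 = -4 - 6 = -10)
U(D) = -5*D
V(s) = -200 (V(s) = -4*(-(-50)/s)*s = -4*50/s*s = -4*50 = -200)
o(9)*V(-7) = 9*(-200) = -1800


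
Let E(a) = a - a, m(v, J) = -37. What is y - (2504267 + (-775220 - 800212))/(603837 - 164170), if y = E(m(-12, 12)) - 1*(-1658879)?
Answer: 729353424458/439667 ≈ 1.6589e+6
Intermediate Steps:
E(a) = 0
y = 1658879 (y = 0 - 1*(-1658879) = 0 + 1658879 = 1658879)
y - (2504267 + (-775220 - 800212))/(603837 - 164170) = 1658879 - (2504267 + (-775220 - 800212))/(603837 - 164170) = 1658879 - (2504267 - 1575432)/439667 = 1658879 - 928835/439667 = 729353424458/439667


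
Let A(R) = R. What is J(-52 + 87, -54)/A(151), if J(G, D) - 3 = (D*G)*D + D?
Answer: 102009/151 ≈ 675.56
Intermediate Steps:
J(G, D) = 3 + D + G*D² (J(G, D) = 3 + ((D*G)*D + D) = 3 + (G*D² + D) = 3 + (D + G*D²) = 3 + D + G*D²)
J(-52 + 87, -54)/A(151) = (3 - 54 + (-52 + 87)*(-54)²)/151 = (3 - 54 + 35*2916)*(1/151) = (3 - 54 + 102060)*(1/151) = 102009*(1/151) = 102009/151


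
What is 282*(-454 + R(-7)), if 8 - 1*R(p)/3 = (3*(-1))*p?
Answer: -139026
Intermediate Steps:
R(p) = 24 + 9*p (R(p) = 24 - 3*3*(-1)*p = 24 - (-9)*p = 24 + 9*p)
282*(-454 + R(-7)) = 282*(-454 + (24 + 9*(-7))) = 282*(-454 + (24 - 63)) = 282*(-454 - 39) = 282*(-493) = -139026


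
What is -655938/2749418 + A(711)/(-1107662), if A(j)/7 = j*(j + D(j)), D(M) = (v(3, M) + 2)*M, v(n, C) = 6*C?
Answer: -20767382851066965/1522712920358 ≈ -13638.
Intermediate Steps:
D(M) = M*(2 + 6*M) (D(M) = (6*M + 2)*M = (2 + 6*M)*M = M*(2 + 6*M))
A(j) = 7*j*(j + 2*j*(1 + 3*j)) (A(j) = 7*(j*(j + 2*j*(1 + 3*j))) = 7*j*(j + 2*j*(1 + 3*j)))
-655938/2749418 + A(711)/(-1107662) = -655938/2749418 + (711²*(21 + 42*711))/(-1107662) = -655938*1/2749418 + (505521*(21 + 29862))*(-1/1107662) = -327969/1374709 + (505521*29883)*(-1/1107662) = -327969/1374709 + 15106484043*(-1/1107662) = -327969/1374709 - 15106484043/1107662 = -20767382851066965/1522712920358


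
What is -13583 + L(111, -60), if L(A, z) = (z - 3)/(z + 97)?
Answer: -502634/37 ≈ -13585.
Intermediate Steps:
L(A, z) = (-3 + z)/(97 + z)
-13583 + L(111, -60) = -13583 + (-3 - 60)/(97 - 60) = -13583 - 63/37 = -502634/37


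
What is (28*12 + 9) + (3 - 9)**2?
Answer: 381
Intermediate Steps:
(28*12 + 9) + (3 - 9)**2 = (336 + 9) + (-6)**2 = 345 + 36 = 381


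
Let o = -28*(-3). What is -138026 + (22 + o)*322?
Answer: -103894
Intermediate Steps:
o = 84
-138026 + (22 + o)*322 = -138026 + (22 + 84)*322 = -138026 + 106*322 = -138026 + 34132 = -103894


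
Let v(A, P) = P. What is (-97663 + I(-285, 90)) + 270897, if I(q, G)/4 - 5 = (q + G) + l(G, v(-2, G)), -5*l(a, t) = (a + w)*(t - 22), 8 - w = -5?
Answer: 834354/5 ≈ 1.6687e+5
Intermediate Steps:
w = 13 (w = 8 - 1*(-5) = 8 + 5 = 13)
l(a, t) = -(-22 + t)*(13 + a)/5 (l(a, t) = -(a + 13)*(t - 22)/5 = -(13 + a)*(-22 + t)/5 = -(-22 + t)*(13 + a)/5)
I(q, G) = 1244/5 + 4*q - 4*G²/5 + 56*G/5 (I(q, G) = 20 + 4*((q + G) + (286/5 - 13*G/5 + 22*G/5 - G*G/5)) = 20 + 4*((G + q) + (286/5 - 13*G/5 + 22*G/5 - G²/5)) = 20 + 4*((G + q) + (286/5 - G²/5 + 9*G/5)) = 20 + 4*(286/5 + q - G²/5 + 14*G/5) = 20 + (1144/5 + 4*q - 4*G²/5 + 56*G/5) = 1244/5 + 4*q - 4*G²/5 + 56*G/5)
(-97663 + I(-285, 90)) + 270897 = (-97663 + (1244/5 + 4*(-285) - ⅘*90² + (56/5)*90)) + 270897 = (-97663 + (1244/5 - 1140 - ⅘*8100 + 1008)) + 270897 = (-97663 + (1244/5 - 1140 - 6480 + 1008)) + 270897 = (-97663 - 31816/5) + 270897 = -520131/5 + 270897 = 834354/5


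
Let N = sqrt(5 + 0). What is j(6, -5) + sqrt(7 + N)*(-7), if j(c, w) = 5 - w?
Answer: 10 - 7*sqrt(7 + sqrt(5)) ≈ -11.274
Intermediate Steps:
N = sqrt(5) ≈ 2.2361
j(6, -5) + sqrt(7 + N)*(-7) = (5 - 1*(-5)) + sqrt(7 + sqrt(5))*(-7) = (5 + 5) - 7*sqrt(7 + sqrt(5)) = 10 - 7*sqrt(7 + sqrt(5))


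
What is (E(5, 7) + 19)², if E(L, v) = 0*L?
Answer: 361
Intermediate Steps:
E(L, v) = 0
(E(5, 7) + 19)² = (0 + 19)² = 19² = 361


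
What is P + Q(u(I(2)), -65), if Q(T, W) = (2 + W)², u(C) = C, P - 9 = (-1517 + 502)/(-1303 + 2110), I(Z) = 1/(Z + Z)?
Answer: 3209231/807 ≈ 3976.7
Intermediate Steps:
I(Z) = 1/(2*Z)
P = 6248/807 (P = 9 + (-1517 + 502)/(-1303 + 2110) = 9 - 1015/807 = 6248/807 ≈ 7.7423)
P + Q(u(I(2)), -65) = 6248/807 + (2 - 65)² = 6248/807 + (-63)² = 6248/807 + 3969 = 3209231/807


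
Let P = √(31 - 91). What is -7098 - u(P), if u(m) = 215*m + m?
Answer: -7098 - 432*I*√15 ≈ -7098.0 - 1673.1*I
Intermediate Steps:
P = 2*I*√15 (P = √(-60) = 2*I*√15 ≈ 7.746*I)
u(m) = 216*m
-7098 - u(P) = -7098 - 216*2*I*√15 = -7098 - 432*I*√15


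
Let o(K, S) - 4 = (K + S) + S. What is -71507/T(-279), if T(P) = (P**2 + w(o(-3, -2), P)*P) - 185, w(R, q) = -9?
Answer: -71507/80167 ≈ -0.89198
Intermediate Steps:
o(K, S) = 4 + K + 2*S (o(K, S) = 4 + ((K + S) + S) = 4 + (K + 2*S) = 4 + K + 2*S)
T(P) = -185 + P**2 - 9*P (T(P) = (P**2 - 9*P) - 185 = -185 + P**2 - 9*P)
-71507/T(-279) = -71507/(-185 + (-279)**2 - 9*(-279)) = -71507/(-185 + 77841 + 2511) = -71507/80167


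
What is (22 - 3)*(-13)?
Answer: -247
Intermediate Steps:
(22 - 3)*(-13) = 19*(-13) = -247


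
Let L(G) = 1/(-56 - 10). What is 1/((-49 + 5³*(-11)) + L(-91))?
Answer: -66/93985 ≈ -0.00070224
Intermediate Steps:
L(G) = -1/66 (L(G) = 1/(-66) = -1/66)
1/((-49 + 5³*(-11)) + L(-91)) = 1/((-49 + 5³*(-11)) - 1/66) = 1/((-49 + 125*(-11)) - 1/66) = 1/((-49 - 1375) - 1/66) = 1/(-1424 - 1/66) = 1/(-93985/66) = -66/93985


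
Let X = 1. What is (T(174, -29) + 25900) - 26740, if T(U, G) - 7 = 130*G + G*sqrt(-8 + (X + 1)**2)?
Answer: -4603 - 58*I ≈ -4603.0 - 58.0*I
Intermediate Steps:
T(U, G) = 7 + 130*G + 2*I*G (T(U, G) = 7 + (130*G + G*sqrt(-8 + (1 + 1)**2)) = 7 + (130*G + G*sqrt(-8 + 2**2)) = 7 + (130*G + G*sqrt(-8 + 4)) = 7 + (130*G + G*sqrt(-4)) = 7 + (130*G + G*(2*I)) = 7 + (130*G + 2*I*G) = 7 + 130*G + 2*I*G)
(T(174, -29) + 25900) - 26740 = ((7 + 2*(-29)*(65 + I)) + 25900) - 26740 = ((7 + (-3770 - 58*I)) + 25900) - 26740 = ((-3763 - 58*I) + 25900) - 26740 = (22137 - 58*I) - 26740 = -4603 - 58*I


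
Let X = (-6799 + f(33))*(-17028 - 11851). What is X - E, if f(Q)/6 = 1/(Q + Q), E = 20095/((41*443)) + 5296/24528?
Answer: 60137283301173640/306282669 ≈ 1.9635e+8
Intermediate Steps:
E = 36817588/27843879 (E = 20095/18163 + 5296*(1/24528) = 20095*(1/18163) + 331/1533 = 20095/18163 + 331/1533 = 36817588/27843879 ≈ 1.3223)
f(Q) = 3/Q (f(Q) = 6/(Q + Q) = 6/((2*Q)) = 6*(1/(2*Q)) = 3/Q)
X = 2159802652/11 (X = (-6799 + 3/33)*(-17028 - 11851) = (-6799 + 3*(1/33))*(-28879) = (-6799 + 1/11)*(-28879) = -74788/11*(-28879) = 2159802652/11 ≈ 1.9635e+8)
X - E = 2159802652/11 - 1*36817588/27843879 = 2159802652/11 - 36817588/27843879 = 60137283301173640/306282669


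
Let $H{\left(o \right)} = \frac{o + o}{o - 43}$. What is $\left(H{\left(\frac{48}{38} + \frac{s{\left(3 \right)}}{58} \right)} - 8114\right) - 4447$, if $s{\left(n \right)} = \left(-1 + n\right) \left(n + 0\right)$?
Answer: $- \frac{144075423}{11470} \approx -12561.0$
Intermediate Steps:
$s{\left(n \right)} = n \left(-1 + n\right)$ ($s{\left(n \right)} = \left(-1 + n\right) n = n \left(-1 + n\right)$)
$H{\left(o \right)} = \frac{2 o}{-43 + o}$
$\left(H{\left(\frac{48}{38} + \frac{s{\left(3 \right)}}{58} \right)} - 8114\right) - 4447 = \left(\frac{2 \left(\frac{48}{38} + \frac{3 \left(-1 + 3\right)}{58}\right)}{-43 + \left(\frac{48}{38} + \frac{3 \left(-1 + 3\right)}{58}\right)} - 8114\right) - 4447 = \left(\frac{2 \left(48 \cdot \frac{1}{38} + 3 \cdot 2 \cdot \frac{1}{58}\right)}{-43 + \left(48 \cdot \frac{1}{38} + 3 \cdot 2 \cdot \frac{1}{58}\right)} - 8114\right) - 4447 = \left(\frac{2 \left(\frac{24}{19} + 6 \cdot \frac{1}{58}\right)}{-43 + \left(\frac{24}{19} + 6 \cdot \frac{1}{58}\right)} - 8114\right) - 4447 = \left(\frac{2 \left(\frac{24}{19} + \frac{3}{29}\right)}{-43 + \left(\frac{24}{19} + \frac{3}{29}\right)} - 8114\right) - 4447 = \left(2 \cdot \frac{753}{551} \frac{1}{-43 + \frac{753}{551}} - 8114\right) - 4447 = \left(2 \cdot \frac{753}{551} \frac{1}{- \frac{22940}{551}} - 8114\right) - 4447 = \left(2 \cdot \frac{753}{551} \left(- \frac{551}{22940}\right) - 8114\right) - 4447 = \left(- \frac{753}{11470} - 8114\right) - 4447 = - \frac{93068333}{11470} - 4447 = - \frac{144075423}{11470}$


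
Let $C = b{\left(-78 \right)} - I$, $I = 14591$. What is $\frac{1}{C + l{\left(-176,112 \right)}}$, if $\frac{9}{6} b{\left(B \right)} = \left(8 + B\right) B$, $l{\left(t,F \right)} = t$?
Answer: $- \frac{1}{11127} \approx -8.9871 \cdot 10^{-5}$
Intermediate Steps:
$b{\left(B \right)} = \frac{2 B \left(8 + B\right)}{3}$ ($b{\left(B \right)} = \frac{2 \left(8 + B\right) B}{3} = \frac{2 B \left(8 + B\right)}{3}$)
$C = -10951$ ($C = \frac{2}{3} \left(-78\right) \left(8 - 78\right) - 14591 = \frac{2}{3} \left(-78\right) \left(-70\right) - 14591 = 3640 - 14591 = -10951$)
$\frac{1}{C + l{\left(-176,112 \right)}} = \frac{1}{-10951 - 176} = \frac{1}{-11127} = - \frac{1}{11127}$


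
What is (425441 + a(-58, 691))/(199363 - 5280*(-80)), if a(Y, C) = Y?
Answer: 425383/621763 ≈ 0.68416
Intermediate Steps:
(425441 + a(-58, 691))/(199363 - 5280*(-80)) = (425441 - 58)/(199363 - 5280*(-80)) = 425383/(199363 + 422400) = 425383/621763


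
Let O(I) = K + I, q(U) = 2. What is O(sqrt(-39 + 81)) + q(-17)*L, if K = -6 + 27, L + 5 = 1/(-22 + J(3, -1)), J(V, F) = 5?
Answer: 185/17 + sqrt(42) ≈ 17.363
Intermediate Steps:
L = -86/17 (L = -5 + 1/(-22 + 5) = -5 + 1/(-17) = -5 - 1/17 = -86/17 ≈ -5.0588)
K = 21
O(I) = 21 + I
O(sqrt(-39 + 81)) + q(-17)*L = (21 + sqrt(-39 + 81)) + 2*(-86/17) = (21 + sqrt(42)) - 172/17 = 185/17 + sqrt(42)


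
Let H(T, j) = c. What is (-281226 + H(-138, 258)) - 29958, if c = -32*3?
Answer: -311280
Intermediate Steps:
c = -96
H(T, j) = -96
(-281226 + H(-138, 258)) - 29958 = (-281226 - 96) - 29958 = -281322 - 29958 = -311280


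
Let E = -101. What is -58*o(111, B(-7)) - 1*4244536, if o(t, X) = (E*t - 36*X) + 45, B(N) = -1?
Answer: -3598996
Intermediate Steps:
o(t, X) = 45 - 101*t - 36*X (o(t, X) = (-101*t - 36*X) + 45 = 45 - 101*t - 36*X)
-58*o(111, B(-7)) - 1*4244536 = -58*(45 - 101*111 - 36*(-1)) - 1*4244536 = -58*(45 - 11211 + 36) - 4244536 = -58*(-11130) - 4244536 = 645540 - 4244536 = -3598996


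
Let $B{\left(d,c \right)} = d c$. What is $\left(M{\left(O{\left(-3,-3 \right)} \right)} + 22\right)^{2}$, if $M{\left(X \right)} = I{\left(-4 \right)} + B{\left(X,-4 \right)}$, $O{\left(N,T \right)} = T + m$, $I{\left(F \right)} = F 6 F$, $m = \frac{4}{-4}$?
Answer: $17956$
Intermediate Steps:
$m = -1$ ($m = 4 \left(- \frac{1}{4}\right) = -1$)
$I{\left(F \right)} = 6 F^{2}$ ($I{\left(F \right)} = 6 F F = 6 F^{2}$)
$B{\left(d,c \right)} = c d$
$O{\left(N,T \right)} = -1 + T$ ($O{\left(N,T \right)} = T - 1 = -1 + T$)
$M{\left(X \right)} = 96 - 4 X$ ($M{\left(X \right)} = 6 \left(-4\right)^{2} - 4 X = 6 \cdot 16 - 4 X = 96 - 4 X$)
$\left(M{\left(O{\left(-3,-3 \right)} \right)} + 22\right)^{2} = \left(\left(96 - 4 \left(-1 - 3\right)\right) + 22\right)^{2} = \left(\left(96 - -16\right) + 22\right)^{2} = \left(\left(96 + 16\right) + 22\right)^{2} = \left(112 + 22\right)^{2} = 134^{2} = 17956$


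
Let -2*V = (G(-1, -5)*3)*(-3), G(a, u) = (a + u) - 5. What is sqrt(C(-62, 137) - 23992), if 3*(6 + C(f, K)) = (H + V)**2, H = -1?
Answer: 5*I*sqrt(33333)/6 ≈ 152.14*I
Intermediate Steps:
G(a, u) = -5 + a + u
V = -99/2 (V = -(-5 - 1 - 5)*3*(-3)/2 = -(-11*3)*(-3)/2 = -(-33)*(-3)/2 = -1/2*99 = -99/2 ≈ -49.500)
C(f, K) = 10129/12 (C(f, K) = -6 + (-1 - 99/2)**2/3 = -6 + (-101/2)**2/3 = -6 + (1/3)*(10201/4) = -6 + 10201/12 = 10129/12)
sqrt(C(-62, 137) - 23992) = sqrt(10129/12 - 23992) = sqrt(-277775/12) = 5*I*sqrt(33333)/6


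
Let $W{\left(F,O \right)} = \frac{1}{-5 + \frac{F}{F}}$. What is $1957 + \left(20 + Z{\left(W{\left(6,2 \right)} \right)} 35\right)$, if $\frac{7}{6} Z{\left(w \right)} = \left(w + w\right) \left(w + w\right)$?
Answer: $\frac{3969}{2} \approx 1984.5$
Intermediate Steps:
$W{\left(F,O \right)} = - \frac{1}{4}$ ($W{\left(F,O \right)} = \frac{1}{-5 + 1} = \frac{1}{-4} = - \frac{1}{4}$)
$Z{\left(w \right)} = \frac{24 w^{2}}{7}$ ($Z{\left(w \right)} = \frac{6 \left(w + w\right) \left(w + w\right)}{7} = \frac{6 \cdot 2 w 2 w}{7} = \frac{6 \cdot 4 w^{2}}{7} = \frac{24 w^{2}}{7}$)
$1957 + \left(20 + Z{\left(W{\left(6,2 \right)} \right)} 35\right) = 1957 + \left(20 + \frac{24 \left(- \frac{1}{4}\right)^{2}}{7} \cdot 35\right) = 1957 + \left(20 + \frac{24}{7} \cdot \frac{1}{16} \cdot 35\right) = 1957 + \left(20 + \frac{3}{14} \cdot 35\right) = 1957 + \left(20 + \frac{15}{2}\right) = 1957 + \frac{55}{2} = \frac{3969}{2}$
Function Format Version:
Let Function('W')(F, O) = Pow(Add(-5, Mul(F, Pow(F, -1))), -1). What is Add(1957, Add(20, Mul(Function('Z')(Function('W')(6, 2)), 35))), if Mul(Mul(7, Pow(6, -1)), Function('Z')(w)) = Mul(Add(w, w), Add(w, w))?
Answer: Rational(3969, 2) ≈ 1984.5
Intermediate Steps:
Function('W')(F, O) = Rational(-1, 4) (Function('W')(F, O) = Pow(Add(-5, 1), -1) = Pow(-4, -1) = Rational(-1, 4))
Function('Z')(w) = Mul(Rational(24, 7), Pow(w, 2)) (Function('Z')(w) = Mul(Rational(6, 7), Mul(Add(w, w), Add(w, w))) = Mul(Rational(6, 7), Mul(Mul(2, w), Mul(2, w))) = Mul(Rational(6, 7), Mul(4, Pow(w, 2))) = Mul(Rational(24, 7), Pow(w, 2)))
Add(1957, Add(20, Mul(Function('Z')(Function('W')(6, 2)), 35))) = Add(1957, Add(20, Mul(Mul(Rational(24, 7), Pow(Rational(-1, 4), 2)), 35))) = Add(1957, Add(20, Mul(Mul(Rational(24, 7), Rational(1, 16)), 35))) = Add(1957, Add(20, Mul(Rational(3, 14), 35))) = Add(1957, Add(20, Rational(15, 2))) = Add(1957, Rational(55, 2)) = Rational(3969, 2)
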